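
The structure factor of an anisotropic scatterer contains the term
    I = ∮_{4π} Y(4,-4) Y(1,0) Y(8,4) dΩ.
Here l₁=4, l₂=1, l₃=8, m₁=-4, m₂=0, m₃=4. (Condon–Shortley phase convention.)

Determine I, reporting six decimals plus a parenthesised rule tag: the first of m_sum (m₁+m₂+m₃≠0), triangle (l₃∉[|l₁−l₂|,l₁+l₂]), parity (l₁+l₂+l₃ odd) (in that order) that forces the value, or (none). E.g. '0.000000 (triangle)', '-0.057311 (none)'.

0.000000 (triangle)

|4−1|≤8≤4+1 violated ⇒ I = 0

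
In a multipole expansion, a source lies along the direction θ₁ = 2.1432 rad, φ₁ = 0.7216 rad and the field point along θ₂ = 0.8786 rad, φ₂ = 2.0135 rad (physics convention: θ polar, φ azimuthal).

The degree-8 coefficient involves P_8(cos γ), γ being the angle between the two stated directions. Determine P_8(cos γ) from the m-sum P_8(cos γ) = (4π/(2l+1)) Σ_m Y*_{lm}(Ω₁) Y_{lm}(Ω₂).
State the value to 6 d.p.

0.037724

Term-by-term m-sum for l=8 (normalisation 4π/17 = 0.739198):
  term(m=-8) = (-0.005012, 0.006453)   from Y*(Ω₁)=(0.112120, -0.062772), Y(Ω₂)=(-0.058571, 0.024766)
  term(m=-7) = (0.064821, 0.026002)   from Y*(Ω₁)=(-0.110077, 0.312365), Y(Ω₂)=(0.008995, -0.210687)
  term(m=-6) = (0.018519, -0.179897)   from Y*(Ω₁)=(-0.168693, -0.418956), Y(Ω₂)=(0.354174, 0.186811)
  term(m=-5) = (-0.111271, 0.019825)   from Y*(Ω₁)=(0.231300, 0.116449), Y(Ω₂)=(-0.349365, 0.261599)
  term(m=-4) = (-0.010887, -0.022241)   from Y*(Ω₁)=(0.168848, -0.044049), Y(Ω₂)=(-0.028195, -0.139078)
  term(m=-3) = (0.075532, -0.068156)   from Y*(Ω₁)=(-0.199923, 0.296020), Y(Ω₂)=(-0.276464, -0.068443)
  term(m=-2) = (-0.000950, -0.000593)   from Y*(Ω₁)=(-0.000460, -0.003585), Y(Ω₂)=(0.196024, -0.239752)
  term(m=-1) = (-0.014639, 0.051122)   from Y*(Ω₁)=(-0.259563, -0.228390), Y(Ω₂)=(-0.065888, -0.138979)
  term(m=+0) = (0.018808, 0.000000)   from Y*(Ω₁)=(0.056074, -0.000000), Y(Ω₂)=(0.335411, 0.000000)
  term(m=+1) = (-0.014639, -0.051122)   from Y*(Ω₁)=(0.259563, -0.228390), Y(Ω₂)=(0.065888, -0.138979)
  term(m=+2) = (-0.000950, 0.000593)   from Y*(Ω₁)=(-0.000460, 0.003585), Y(Ω₂)=(0.196024, 0.239752)
  term(m=+3) = (0.075532, 0.068156)   from Y*(Ω₁)=(0.199923, 0.296020), Y(Ω₂)=(0.276464, -0.068443)
  term(m=+4) = (-0.010887, 0.022241)   from Y*(Ω₁)=(0.168848, 0.044049), Y(Ω₂)=(-0.028195, 0.139078)
  term(m=+5) = (-0.111271, -0.019825)   from Y*(Ω₁)=(-0.231300, 0.116449), Y(Ω₂)=(0.349365, 0.261599)
  term(m=+6) = (0.018519, 0.179897)   from Y*(Ω₁)=(-0.168693, 0.418956), Y(Ω₂)=(0.354174, -0.186811)
  term(m=+7) = (0.064821, -0.026002)   from Y*(Ω₁)=(0.110077, 0.312365), Y(Ω₂)=(-0.008995, -0.210687)
  term(m=+8) = (-0.005012, -0.006453)   from Y*(Ω₁)=(0.112120, 0.062772), Y(Ω₂)=(-0.058571, -0.024766)
Σ over m = (0.051033, -0.000000); ×(4π/17) → (0.037724, -0.000000). Real part: 0.037724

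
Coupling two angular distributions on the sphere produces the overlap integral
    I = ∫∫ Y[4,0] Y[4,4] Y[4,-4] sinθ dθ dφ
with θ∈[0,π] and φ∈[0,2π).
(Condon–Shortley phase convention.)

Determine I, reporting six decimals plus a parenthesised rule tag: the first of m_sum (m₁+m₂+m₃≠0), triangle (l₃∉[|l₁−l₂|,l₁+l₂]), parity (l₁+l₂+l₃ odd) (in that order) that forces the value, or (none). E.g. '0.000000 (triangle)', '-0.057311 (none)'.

Rules hold: Σm=0, L=12 even, 0≤4≤8.
N = 9·9·9 = 729
Δ = 4!·4!·4!/13! = 1/450450
Racah Σ t=0..4: t=0:+1/13824 t=1:−1/216 t=2:+1/64 t=3:−1/216 t=4:+1/13824 = 5/768
⇒ 3j(4 4 4; 0 0 0)² = 18/1001, sgn +1
Racah Σ t=4..4: t=4:+1/13824 = 1/13824
⇒ 3j(4 4 4; 0 4 -4)² = 14/1287, sgn +1
4πI² = N·(3j₀)²·(3jₘ)² = 2916/20449
I = +1·√(0.142599/4π) = 0.10652531
No selection rule forces the value: the integral is nonzero (none).

0.106525 (none)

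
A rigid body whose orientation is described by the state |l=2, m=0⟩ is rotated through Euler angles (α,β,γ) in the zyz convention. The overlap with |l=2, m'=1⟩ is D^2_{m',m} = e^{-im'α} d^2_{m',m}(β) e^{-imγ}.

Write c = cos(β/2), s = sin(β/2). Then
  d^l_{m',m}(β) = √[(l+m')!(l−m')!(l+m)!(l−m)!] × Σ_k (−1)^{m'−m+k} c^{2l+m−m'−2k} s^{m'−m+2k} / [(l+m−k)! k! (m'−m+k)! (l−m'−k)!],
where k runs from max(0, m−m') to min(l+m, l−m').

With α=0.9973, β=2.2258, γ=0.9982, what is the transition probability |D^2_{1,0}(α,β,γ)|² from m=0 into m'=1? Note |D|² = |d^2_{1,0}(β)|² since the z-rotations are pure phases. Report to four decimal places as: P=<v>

D^2_{1,0}(0.9973,2.2258,0.9982) = e^{-i·1·0.9973}·d^2_{1,0}(2.2258)·e^{-i·0·0.9982}. Compute d first:
With c≡cos(β/2)=0.442062 and s≡sin(β/2)=0.896984, N=[6·1·2·2]^{1/2}=4.898979
The bounds max(0,m−m')=0 and min(l+m,l−m')=1 give 2 terms
  k=0: (−1)^1·4.8990/(2)·0.4421^3·0.8970^1 = -0.189806
  k=1: (−1)^2·4.8990/(2)·0.4421^1·0.8970^3 = +0.781472
d^2_{1,0}(2.2258) = -0.189806 +0.781472 = +0.591666
|D^2_{1,0}|² = |d^2_{1,0}(β)|² = (+0.591666)² = 0.350069 (the z-rotation phases have unit modulus)

P=0.3501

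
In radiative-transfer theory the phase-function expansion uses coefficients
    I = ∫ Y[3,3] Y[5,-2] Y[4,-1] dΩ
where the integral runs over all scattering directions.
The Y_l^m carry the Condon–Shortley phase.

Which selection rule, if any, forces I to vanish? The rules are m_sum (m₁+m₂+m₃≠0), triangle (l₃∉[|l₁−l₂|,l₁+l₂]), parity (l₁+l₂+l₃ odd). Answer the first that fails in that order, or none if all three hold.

none

azimuthal sum: 3 − 2 − 1 = 0  ✓
2 ≤ 4 ≤ 8 (triangle on l)  ✓
L = 3 + 5 + 4 = 12 (even)  ✓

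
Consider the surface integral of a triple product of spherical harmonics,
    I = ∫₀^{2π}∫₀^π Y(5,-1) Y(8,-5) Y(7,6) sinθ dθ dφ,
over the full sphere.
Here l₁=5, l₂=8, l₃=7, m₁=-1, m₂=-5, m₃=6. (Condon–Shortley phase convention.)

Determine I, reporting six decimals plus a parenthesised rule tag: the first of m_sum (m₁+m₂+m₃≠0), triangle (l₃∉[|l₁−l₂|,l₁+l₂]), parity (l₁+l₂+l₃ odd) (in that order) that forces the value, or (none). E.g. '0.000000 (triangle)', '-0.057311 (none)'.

Checks pass: Σm=0; 20 even; l₃=7∈[3,13].
(2·5+1)(2·8+1)(2·7+1) = 2805
Δ: 6! 4! 10! / 21! → 1/814773960
sum: t=1:−1/87091200 t=2:+1/4976640 t=3:−1/2073600 t=4:+1/4976640 t=5:−1/87091200 = -1/9676800
3j²(5 8 7; 0 0 0) = Δ·Π!·Σ² = 360/46189  (sign +1)
sum: t=2:+1/418037760 t=3:−1/783820800 = 1/895795200
3j²(5 8 7; -1 -5 6) = Δ·Π!·Σ² = 143/23256  (sign -1)
combine: 4πI² = 2805·360/46189·143/23256 = 825/6137
take √, sign -1: I = -0.10342939
No selection rule forces the value: the integral is nonzero (none).

-0.103429 (none)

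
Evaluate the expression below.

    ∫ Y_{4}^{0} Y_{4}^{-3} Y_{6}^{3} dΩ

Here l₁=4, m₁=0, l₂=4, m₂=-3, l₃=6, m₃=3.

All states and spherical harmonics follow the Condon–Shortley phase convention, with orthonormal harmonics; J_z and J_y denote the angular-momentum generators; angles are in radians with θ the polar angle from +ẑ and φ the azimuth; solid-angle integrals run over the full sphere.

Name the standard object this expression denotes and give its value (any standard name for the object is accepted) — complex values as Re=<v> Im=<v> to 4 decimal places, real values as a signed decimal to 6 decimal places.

This is a Gaunt coefficient — the integral of a triple product of spherical harmonics over the sphere.
Rules hold: Σm=0, L=14 even, 0≤6≤8.
N = 9·9·13 = 1053
Δ = 2!·6!·6!/15! = 1/1261260
Racah Σ t=0..2: t=0:+1/4608 t=1:−1/1296 t=2:+1/4608 = -7/20736
⇒ 3j(4 4 6; 0 0 0)² = 20/1287, sgn -1
Racah Σ t=0..1: t=0:+1/11520 t=1:−1/25920 = 1/20736
⇒ 3j(4 4 6; 0 -3 3)² = 5/429, sgn -1
4πI² = N·(3j₀)²·(3jₘ)² = 300/1573
I = +1·√(0.190718/4π) = 0.12319450

Gaunt coefficient, +0.123195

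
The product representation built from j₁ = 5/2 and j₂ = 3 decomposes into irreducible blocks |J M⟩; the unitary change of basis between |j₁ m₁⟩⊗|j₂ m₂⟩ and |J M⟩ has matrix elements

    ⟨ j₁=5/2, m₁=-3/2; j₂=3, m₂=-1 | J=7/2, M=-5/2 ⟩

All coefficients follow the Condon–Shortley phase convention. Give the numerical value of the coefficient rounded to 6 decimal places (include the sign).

j₁+j₂−J=2  J+j₁−j₂=3  J−j₁+j₂=4  j₁+j₂+J+1=10
(j₁±m₁, j₂±m₂, J±M) = (1,4,2,4,1,6)
P² = 18432/35
sum k=1..2:
  [1] −1/36 = -1/36
  [2] +1/96 = 1/96
S = -5/288
C² = P²·S² = 10/63 ; C = -0.398410

−√(10/63) = -0.398410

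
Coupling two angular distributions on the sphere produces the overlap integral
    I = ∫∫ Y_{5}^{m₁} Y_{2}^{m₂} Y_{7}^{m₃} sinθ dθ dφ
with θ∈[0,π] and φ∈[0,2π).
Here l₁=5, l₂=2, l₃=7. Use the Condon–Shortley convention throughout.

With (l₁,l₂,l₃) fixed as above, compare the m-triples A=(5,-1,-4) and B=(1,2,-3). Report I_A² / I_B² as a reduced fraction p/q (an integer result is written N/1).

Shared (l₁,l₂,l₃)=(5,2,7): N and (l;000)² cancel in I_A²/I_B².
A: Δ = 0!·10!·4!/15! = 1/15015; Racah Σ t=0..0: t=0:+1/21772800 = 1/21772800; ⇒ 3j(5 2 7; 5 -1 -4)² = 1/1365, sgn -1
B: Δ = 0!·10!·4!/15! = 1/15015; Racah Σ t=0..0: t=0:+1/414720 = 1/414720; ⇒ 3j(5 2 7; 1 2 -3)² = 2/143, sgn +1
I_A²/I_B² = (1/1365)/(2/143) = 11/210

11/210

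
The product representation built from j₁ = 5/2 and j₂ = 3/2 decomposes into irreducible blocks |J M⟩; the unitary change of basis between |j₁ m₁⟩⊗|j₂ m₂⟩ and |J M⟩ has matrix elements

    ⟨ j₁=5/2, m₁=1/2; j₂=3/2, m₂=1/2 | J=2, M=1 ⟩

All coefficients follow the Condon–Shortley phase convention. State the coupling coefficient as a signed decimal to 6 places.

−√(25/84) ≈ -0.545545

√[5·2!3!1!/7! · 3!2!2!1!3!1!] = √(12/7)
  +(−1)^1/∏(1,1,1,1,2,0)! = -1/2  (running -1/2)
  +(−1)^2/∏(2,0,0,0,3,1)! = 1/12  (running -5/12)
⟨..|..⟩ = √(12/7)·(-5/12) = -0.545545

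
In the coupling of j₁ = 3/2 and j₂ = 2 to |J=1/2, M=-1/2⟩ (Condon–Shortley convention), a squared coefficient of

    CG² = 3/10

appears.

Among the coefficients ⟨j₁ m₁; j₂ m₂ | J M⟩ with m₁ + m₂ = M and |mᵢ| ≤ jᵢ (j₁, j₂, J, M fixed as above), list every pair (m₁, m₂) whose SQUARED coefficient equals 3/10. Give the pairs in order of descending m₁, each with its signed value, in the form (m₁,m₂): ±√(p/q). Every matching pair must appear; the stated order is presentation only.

(1/2,-1): −√(3/10)

Admissible pairs with m₁+m₂ = M = -1/2: (-3/2,1), (-1/2,0), (1/2,-1), (3/2,-2)
  (m₁,m₂)=(3/2,-2): CG² = 2/5, CG = +√(2/5)
  (m₁,m₂)=(1/2,-1): CG² = 3/10, CG = −√(3/10)   ← matches the target
  (m₁,m₂)=(-1/2,0): CG² = 1/5, CG = +√(1/5)
  (m₁,m₂)=(-3/2,1): CG² = 1/10, CG = −√(1/10)
Pairs with CG² = 3/10: (1/2,-1): −√(3/10)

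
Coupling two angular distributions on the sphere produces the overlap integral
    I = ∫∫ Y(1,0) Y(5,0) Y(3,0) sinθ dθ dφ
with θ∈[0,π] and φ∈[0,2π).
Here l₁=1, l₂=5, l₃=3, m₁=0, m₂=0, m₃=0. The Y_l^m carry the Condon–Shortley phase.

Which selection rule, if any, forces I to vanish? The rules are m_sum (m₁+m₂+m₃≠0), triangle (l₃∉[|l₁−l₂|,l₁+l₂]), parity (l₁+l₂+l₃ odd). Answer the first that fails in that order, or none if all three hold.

azimuthal sum: 0 + 0 + 0 = 0  ✓
l₃ must lie in [4,6]; have l₃=3  ✗
L = 1 + 5 + 3 = 9 (odd)

triangle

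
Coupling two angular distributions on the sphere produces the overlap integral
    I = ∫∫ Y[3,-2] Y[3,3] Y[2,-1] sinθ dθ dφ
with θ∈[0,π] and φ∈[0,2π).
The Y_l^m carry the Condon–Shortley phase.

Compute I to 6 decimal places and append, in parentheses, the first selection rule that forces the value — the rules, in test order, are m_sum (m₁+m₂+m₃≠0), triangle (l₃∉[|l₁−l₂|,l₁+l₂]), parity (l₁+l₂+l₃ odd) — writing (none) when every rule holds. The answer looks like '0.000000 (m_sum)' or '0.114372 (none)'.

-0.210261 (none)

m-sum 0 ✓  L=8 even ✓  0≤2≤6 ✓
Π(2lᵢ+1) = 7×7×5 = 245
triangle coeff Δ(3,3,2) = 1/3780
Σ_t [1,3]: t=1:−1/24 t=2:+1/4 t=3:−1/24 = 1/6
(3j)²=4/105 [(3 3 2; 0 0 0)], sign=+1
Σ_t [4,4]: t=4:+1/48 = 1/48
(3j)²=5/84 [(3 3 2; -2 3 -1)], sign=-1
⇒ 4πI² = 5/9
I = (-1)√(5/9/(4π)) = -0.21026104
No selection rule forces the value: the integral is nonzero (none).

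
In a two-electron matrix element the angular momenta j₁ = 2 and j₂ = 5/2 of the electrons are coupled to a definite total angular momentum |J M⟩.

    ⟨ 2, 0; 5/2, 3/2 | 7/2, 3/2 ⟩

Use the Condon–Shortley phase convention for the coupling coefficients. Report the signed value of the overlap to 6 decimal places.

−√(2/7) ≈ -0.534522

triangle: 1!×3!×4!/9! = 144/362880
(j±m)!: 2!×2!×4!×1!×5!×2! = 23040
prefactor² = (2J+1)×Δ×N² = 512/7
  k=0: +1/(0!×1!×2!×4!×1!×0!) = 1/48
  k=1: −1/(1!×0!×1!×3!×2!×1!) = -1/12
Σ = -1/16  ⇒  CG² = 512/7×(-1/16)² = 2/7
CG = −√(2/7) = -0.534522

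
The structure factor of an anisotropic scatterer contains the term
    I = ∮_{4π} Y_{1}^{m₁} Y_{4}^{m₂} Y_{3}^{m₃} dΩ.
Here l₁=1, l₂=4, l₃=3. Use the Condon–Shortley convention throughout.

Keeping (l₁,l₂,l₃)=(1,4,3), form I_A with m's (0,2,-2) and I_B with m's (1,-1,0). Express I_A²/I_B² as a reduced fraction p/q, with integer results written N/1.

6/5

Shared (l₁,l₂,l₃)=(1,4,3): N and (l;000)² cancel in I_A²/I_B².
A: Δ = 2!·0!·6!/9! = 1/252; Racah Σ t=1..1: t=1:−1/120 = -1/120; ⇒ 3j(1 4 3; 0 2 -2)² = 1/21, sgn +1
B: Δ = 2!·0!·6!/9! = 1/252; Racah Σ t=0..0: t=0:+1/72 = 1/72; ⇒ 3j(1 4 3; 1 -1 0)² = 5/126, sgn -1
I_A²/I_B² = (1/21)/(5/126) = 6/5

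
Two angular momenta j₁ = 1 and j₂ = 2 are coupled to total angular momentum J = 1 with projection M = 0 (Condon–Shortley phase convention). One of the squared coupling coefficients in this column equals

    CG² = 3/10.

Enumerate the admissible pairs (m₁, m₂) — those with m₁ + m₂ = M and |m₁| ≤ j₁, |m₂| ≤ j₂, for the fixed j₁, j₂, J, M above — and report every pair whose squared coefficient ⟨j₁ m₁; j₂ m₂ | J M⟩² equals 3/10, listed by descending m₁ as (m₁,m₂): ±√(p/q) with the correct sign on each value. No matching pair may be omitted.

(1,-1): +√(3/10); (-1,1): +√(3/10)

Admissible pairs with m₁+m₂ = M = 0: (-1,1), (0,0), (1,-1)
  (m₁,m₂)=(1,-1): CG² = 3/10, CG = +√(3/10)   ← matches the target
  (m₁,m₂)=(0,0): CG² = 2/5, CG = −√(2/5)
  (m₁,m₂)=(-1,1): CG² = 3/10, CG = +√(3/10)   ← matches the target
Pairs with CG² = 3/10: (1,-1): +√(3/10); (-1,1): +√(3/10)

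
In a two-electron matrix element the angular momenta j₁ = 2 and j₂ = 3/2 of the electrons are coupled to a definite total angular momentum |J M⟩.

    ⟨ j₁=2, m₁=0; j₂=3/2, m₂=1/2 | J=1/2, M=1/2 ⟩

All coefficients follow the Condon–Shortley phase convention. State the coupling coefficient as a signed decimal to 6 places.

+√(1/5) = +0.447214

triangle: 3!·1!·0!/5! = 6/120
(j±m)!: 2!·2!·2!·1!·1!·0! = 8
prefactor² = (2J+1)·Δ·N² = 4/5
  k=2: +1/(2!·1!·0!·0!·1!·0!) = 1/2
Σ = 1/2  ⇒  CG² = 4/5·(1/2)² = 1/5
CG = +√(1/5) = +0.447214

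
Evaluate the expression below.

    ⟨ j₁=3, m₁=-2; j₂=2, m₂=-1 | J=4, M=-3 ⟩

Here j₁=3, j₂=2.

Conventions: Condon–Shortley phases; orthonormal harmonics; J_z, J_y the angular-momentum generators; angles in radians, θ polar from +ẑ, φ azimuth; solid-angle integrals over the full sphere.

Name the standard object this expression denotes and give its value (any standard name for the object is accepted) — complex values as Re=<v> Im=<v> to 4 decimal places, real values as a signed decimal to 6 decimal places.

Clebsch–Gordan coefficient, −√(1/20) ≈ -0.223607

This is a Clebsch–Gordan (vector-coupling) coefficient.
j₁+j₂−J=1  J+j₁−j₂=5  J−j₁+j₂=3  j₁+j₂+J+1=10
(j₁±m₁, j₂±m₂, J±M) = (1,5,1,3,1,7)
P² = 6480
sum k=0..1:
  [0] +1/240 = 1/240
  [1] −1/144 = -1/144
S = -1/360
C² = P²·S² = 1/20 ; C = -0.223607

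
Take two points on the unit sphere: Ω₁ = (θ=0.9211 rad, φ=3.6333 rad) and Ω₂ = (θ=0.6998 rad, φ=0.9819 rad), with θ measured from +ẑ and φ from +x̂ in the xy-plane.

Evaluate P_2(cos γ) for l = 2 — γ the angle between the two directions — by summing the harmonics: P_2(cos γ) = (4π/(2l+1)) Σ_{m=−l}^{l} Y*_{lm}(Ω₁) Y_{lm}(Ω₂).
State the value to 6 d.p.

-0.499841

Addition theorem: P_2(cos γ) = (4π/5) Σ_m Y*_{lm}(Ω₁) Y_{lm}(Ω₂), m = −2…2:
  term(m=-2) = +0.021847-0.032600i   from Y*(Ω₁)=+0.135727+0.203865i, Y(Ω₂)=-0.061364-0.148018i
  term(m=-1) = -0.124965+0.066686i   from Y*(Ω₁)=-0.328047-0.175697i, Y(Ω₂)=+0.211417-0.316512i
  term(m=+0) = +0.007356+0.000000i   from Y*(Ω₁)=+0.030869-0.000000i, Y(Ω₂)=+0.238292+0.000000i
  term(m=+1) = -0.124965-0.066686i   from Y*(Ω₁)=+0.328047-0.175697i, Y(Ω₂)=-0.211417-0.316512i
  term(m=+2) = +0.021847+0.032600i   from Y*(Ω₁)=+0.135727-0.203865i, Y(Ω₂)=-0.061364+0.148018i
Σ over m = -0.198880+0.000000i; ×(4π/5) → -0.499841+0.000000i. Real part: -0.499841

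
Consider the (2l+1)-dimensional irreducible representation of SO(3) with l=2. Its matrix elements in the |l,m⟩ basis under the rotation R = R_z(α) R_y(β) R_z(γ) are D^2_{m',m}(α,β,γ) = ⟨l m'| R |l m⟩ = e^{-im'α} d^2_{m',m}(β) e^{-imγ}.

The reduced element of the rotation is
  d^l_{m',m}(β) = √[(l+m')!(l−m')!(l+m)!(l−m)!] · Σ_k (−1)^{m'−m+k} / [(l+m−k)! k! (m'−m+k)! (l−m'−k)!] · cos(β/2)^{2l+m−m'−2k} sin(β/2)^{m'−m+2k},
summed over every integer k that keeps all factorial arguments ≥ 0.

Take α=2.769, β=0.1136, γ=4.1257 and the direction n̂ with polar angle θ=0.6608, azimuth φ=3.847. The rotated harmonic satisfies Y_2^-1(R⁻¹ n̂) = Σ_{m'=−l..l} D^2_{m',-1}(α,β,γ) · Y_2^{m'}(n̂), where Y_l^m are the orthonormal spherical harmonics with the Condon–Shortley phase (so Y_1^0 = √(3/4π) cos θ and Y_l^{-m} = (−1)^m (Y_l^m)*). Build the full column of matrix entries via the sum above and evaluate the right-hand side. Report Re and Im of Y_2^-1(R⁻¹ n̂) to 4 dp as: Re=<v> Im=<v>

Need the full column D^2_{m',-1} for m'=−2..2 at α=2.7690, β=0.1136, γ=4.1257.
cos(β/2)=0.998387, sin(β/2)=0.056769
d^2_{-2,-1}: single k=1 term ⇒ +0.112991;  D = -0.109781-0.026740i
d^2_{-1,-1}: k∈[0..1] ⇒ +0.993565 -0.009637 = +0.983928;  D = +0.805620+0.564881i
d^2_{0,-1}: k∈[0..1] ⇒ -0.138385 +0.000447 = -0.137937;  D = +0.076363+0.114871i
d^2_{1,-1}: k∈[0..1] ⇒ +0.009637 -0.000010 = +0.009627;  D = +0.002045+0.009407i
d^2_{2,-1}: single k=0 term ⇒ -0.000365;  D = -0.000058+0.000361i
Y_2^{m'}(θ=0.6608,φ=3.847) and Σ D·Y over m':
  (-0.1098-0.0267i)·(+0.0232-0.1436i)  (+0.8056+0.5649i)·(-0.2850+0.2427i)  (+0.0764+0.1149i)·(+0.2744+0.0000i)  (+0.0020+0.0094i)·(+0.2850+0.2427i)  (-0.0001+0.0004i)·(+0.0232+0.1436i)
Y_2^-1(R⁻¹ n̂) = -0.353891+0.084377i

Re=-0.3539 Im=0.0844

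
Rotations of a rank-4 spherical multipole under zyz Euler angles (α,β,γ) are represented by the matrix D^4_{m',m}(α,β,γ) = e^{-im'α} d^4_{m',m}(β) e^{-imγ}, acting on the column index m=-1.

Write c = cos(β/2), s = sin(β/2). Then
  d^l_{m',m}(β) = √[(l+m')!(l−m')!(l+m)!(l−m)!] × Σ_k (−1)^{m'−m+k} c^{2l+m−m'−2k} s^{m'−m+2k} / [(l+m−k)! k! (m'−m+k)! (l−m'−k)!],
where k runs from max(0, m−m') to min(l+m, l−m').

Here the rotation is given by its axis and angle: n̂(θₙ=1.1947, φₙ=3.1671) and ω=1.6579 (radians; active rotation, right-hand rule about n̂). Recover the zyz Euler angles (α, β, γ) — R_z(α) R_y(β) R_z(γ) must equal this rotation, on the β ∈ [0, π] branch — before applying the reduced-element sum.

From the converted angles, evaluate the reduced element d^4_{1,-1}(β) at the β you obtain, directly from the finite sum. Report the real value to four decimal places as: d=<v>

Axis–angle → zyz. n̂ = (sinθₙcosφₙ, sinθₙsinφₙ, cosθₙ) = (-0.929803, -0.023722, +0.367292), ω = 1.6579.
R = I cosω + sinω [n̂]ₓ + (1−cosω) n̂n̂ᵀ gives
  R = [+0.852749, -0.341924, -0.394851; +0.389876, -0.086382, +0.916807; -0.347587, -0.935749, +0.059646]
β = atan2(√(R₁₃²+R₂₃²), R₃₃) = 1.511115; α = atan2(R₂₃, R₁₃) mod 2π = 1.977468; γ = atan2(R₃₂, −R₃₁) mod 2π = 5.068046
d^4_{1,-1}(β=1.5111) via the finite sum:
c=cos(1.511115/2)=0.727889, s=sin(1.511115/2)=0.685695; N=√[120·6·6·120]=720.000000
k∈{0,1,2,3} keeps every argument non-negative
  k=0: (−1)^2·720.0000/(72)·0.7279^6·0.6857^2 = +0.699284
  k=1: (−1)^3·720.0000/(24)·0.7279^4·0.6857^4 = -1.861683
  k=2: (−1)^4·720.0000/(48)·0.7279^2·0.6857^6 = +0.826050
  k=3: (−1)^5·720.0000/(720)·0.7279^0·0.6857^8 = -0.048870
d^4_{1,-1}(1.5111) = +0.699284 -1.861683 +0.826050 -0.048870 = -0.385219

d=-0.3852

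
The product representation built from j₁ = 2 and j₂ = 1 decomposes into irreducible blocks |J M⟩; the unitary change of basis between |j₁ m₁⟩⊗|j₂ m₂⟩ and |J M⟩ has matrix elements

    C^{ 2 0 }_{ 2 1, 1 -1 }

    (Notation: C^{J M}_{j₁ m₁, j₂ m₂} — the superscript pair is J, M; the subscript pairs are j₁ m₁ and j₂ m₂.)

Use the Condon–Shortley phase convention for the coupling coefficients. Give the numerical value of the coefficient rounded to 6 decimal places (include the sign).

j₁+j₂−J=1  J+j₁−j₂=3  J−j₁+j₂=1  j₁+j₂+J+1=6
(j₁±m₁, j₂±m₂, J±M) = (3,1,0,2,2,2)
P² = 2
sum k=0..0:
  [0] +1/2 = 1/2
S = 1/2
C² = P²·S² = 1/2 ; C = +0.707107

+√(1/2) = +0.707107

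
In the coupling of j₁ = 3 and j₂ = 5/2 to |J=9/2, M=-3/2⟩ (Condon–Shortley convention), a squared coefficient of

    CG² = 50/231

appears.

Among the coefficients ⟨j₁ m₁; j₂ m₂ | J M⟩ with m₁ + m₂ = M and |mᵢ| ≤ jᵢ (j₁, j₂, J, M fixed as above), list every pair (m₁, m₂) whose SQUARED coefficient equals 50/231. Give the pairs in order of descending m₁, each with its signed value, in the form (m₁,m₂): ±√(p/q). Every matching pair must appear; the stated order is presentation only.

(1,-5/2): +√(50/231)

Admissible pairs with m₁+m₂ = M = -3/2: (-3,3/2), (-2,1/2), (-1,-1/2), (0,-3/2), (1,-5/2)
  (m₁,m₂)=(1,-5/2): CG² = 50/231, CG = +√(50/231)   ← matches the target
  (m₁,m₂)=(0,-3/2): CG² = 45/154, CG = +√(45/154)
  (m₁,m₂)=(-1,-1/2): CG² = 5/231, CG = −√(5/231)
  (m₁,m₂)=(-2,1/2): CG² = 169/462, CG = −√(169/462)
  (m₁,m₂)=(-3,3/2): CG² = 8/77, CG = −√(8/77)
Pairs with CG² = 50/231: (1,-5/2): +√(50/231)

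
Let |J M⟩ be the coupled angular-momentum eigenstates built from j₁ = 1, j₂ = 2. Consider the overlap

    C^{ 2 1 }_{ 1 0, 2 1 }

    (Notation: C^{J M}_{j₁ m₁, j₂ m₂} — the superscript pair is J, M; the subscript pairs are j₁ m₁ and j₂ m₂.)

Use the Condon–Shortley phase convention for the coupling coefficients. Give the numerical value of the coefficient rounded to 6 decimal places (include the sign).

−√(1/6) ≈ -0.408248

j₁+j₂−J=1  J+j₁−j₂=1  J−j₁+j₂=3  j₁+j₂+J+1=6
(j₁±m₁, j₂±m₂, J±M) = (1,1,3,1,3,1)
P² = 3/2
sum k=0..1:
  [0] +1/6 = 1/6
  [1] −1/2 = -1/2
S = -1/3
C² = P²·S² = 1/6 ; C = -0.408248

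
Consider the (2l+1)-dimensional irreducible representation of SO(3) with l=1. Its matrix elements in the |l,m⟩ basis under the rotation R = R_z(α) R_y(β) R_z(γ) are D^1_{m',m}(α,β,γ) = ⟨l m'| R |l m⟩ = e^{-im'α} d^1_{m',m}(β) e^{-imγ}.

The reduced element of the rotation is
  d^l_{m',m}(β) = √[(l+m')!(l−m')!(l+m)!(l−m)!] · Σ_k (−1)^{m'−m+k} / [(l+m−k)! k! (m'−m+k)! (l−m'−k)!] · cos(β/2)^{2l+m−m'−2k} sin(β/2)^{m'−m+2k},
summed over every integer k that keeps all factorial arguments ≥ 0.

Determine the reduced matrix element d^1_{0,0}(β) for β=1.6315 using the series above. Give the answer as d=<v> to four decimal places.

d^1_{0,0}(β=1.6315) via the finite sum:
Half-angle: c=0.685322, s=0.728240. N=√(1·1·1·1)=1.000000
k∈{0,1} keeps every argument non-negative
  k=0: (−1)^0·1.0000/(1)·0.6853^2·0.7282^0 = +0.469667
  k=1: (−1)^1·1.0000/(1)·0.6853^0·0.7282^2 = -0.530333
d^1_{0,0}(1.6315) = +0.469667 -0.530333 = -0.060666

d=-0.0607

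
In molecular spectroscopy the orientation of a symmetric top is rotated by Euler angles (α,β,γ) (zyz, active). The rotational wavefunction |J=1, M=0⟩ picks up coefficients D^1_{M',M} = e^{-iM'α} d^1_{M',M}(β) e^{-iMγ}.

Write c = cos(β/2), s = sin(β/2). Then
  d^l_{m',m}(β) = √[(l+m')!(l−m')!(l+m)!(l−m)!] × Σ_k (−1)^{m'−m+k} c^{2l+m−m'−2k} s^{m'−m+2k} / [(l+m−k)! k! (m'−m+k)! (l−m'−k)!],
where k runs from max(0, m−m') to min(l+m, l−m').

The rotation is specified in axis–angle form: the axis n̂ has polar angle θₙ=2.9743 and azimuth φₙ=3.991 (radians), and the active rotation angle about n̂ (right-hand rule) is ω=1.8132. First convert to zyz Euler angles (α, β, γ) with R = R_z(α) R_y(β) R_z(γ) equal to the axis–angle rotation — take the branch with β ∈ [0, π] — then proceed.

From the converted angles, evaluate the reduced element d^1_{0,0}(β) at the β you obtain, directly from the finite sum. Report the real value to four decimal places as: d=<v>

d=0.9656

Axis–angle → zyz. n̂ = (sinθₙcosφₙ, sinθₙsinφₙ, cosθₙ) = (-0.109970, -0.125033, -0.986039), ω = 1.8132.
R = I cosω + sinω [n̂]ₓ + (1−cosω) n̂n̂ᵀ gives
  R = [-0.225040, +0.974262, +0.013086; -0.940161, -0.220651, +0.259636; +0.255841, +0.046126, +0.965618]
β = atan2(√(R₁₃²+R₂₃²), R₃₃) = 0.262987; α = atan2(R₂₃, R₁₃) mod 2π = 1.520439; γ = atan2(R₃₂, −R₃₁) mod 2π = 2.963217
d^1_{0,0}(β=0.2630) via the finite sum:
Half-angle: c=0.991367, s=0.131115. N=√(1·1·1·1)=1.000000
k: max(0,(0)−(0))=0 … min(1+(0),1−(0))=1
  k=0: (−1)^0·1.0000/(1)·0.9914^2·0.1311^0 = +0.982809
  k=1: (−1)^1·1.0000/(1)·0.9914^0·0.1311^2 = -0.017191
d^1_{0,0}(0.2630) = +0.982809 -0.017191 = +0.965618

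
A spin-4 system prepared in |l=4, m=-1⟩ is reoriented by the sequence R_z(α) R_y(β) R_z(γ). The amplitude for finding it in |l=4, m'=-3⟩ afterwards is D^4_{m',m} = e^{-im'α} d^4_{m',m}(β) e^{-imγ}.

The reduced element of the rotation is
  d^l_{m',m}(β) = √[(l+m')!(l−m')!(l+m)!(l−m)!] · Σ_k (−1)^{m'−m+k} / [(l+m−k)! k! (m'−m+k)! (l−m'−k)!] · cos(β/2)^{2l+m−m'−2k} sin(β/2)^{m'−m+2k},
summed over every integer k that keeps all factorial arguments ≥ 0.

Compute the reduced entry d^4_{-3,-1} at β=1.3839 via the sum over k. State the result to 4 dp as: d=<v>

d^4_{-3,-1}(β=1.3839) via the finite sum:
Half-angle: c=0.770003, s=0.638040. N=√(1·5040·6·120)=1904.940944
k∈{2,3} keeps every argument non-negative
  k=2: (−1)^0·1904.9409/(240)·0.7700^6·0.6380^2 = +0.673475
  k=3: (−1)^1·1904.9409/(144)·0.7700^4·0.6380^4 = -0.770692
d^4_{-3,-1}(1.3839) = +0.673475 -0.770692 = -0.097217

d=-0.0972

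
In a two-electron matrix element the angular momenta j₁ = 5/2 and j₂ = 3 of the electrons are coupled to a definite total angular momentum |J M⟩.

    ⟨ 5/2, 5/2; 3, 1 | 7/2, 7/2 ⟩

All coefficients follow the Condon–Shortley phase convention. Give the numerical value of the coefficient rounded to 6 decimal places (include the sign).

√[8·2!3!4!/10! · 5!0!4!2!7!0!] = √(18432)
  +(−1)^0/∏(0,2,0,4,3,0)! = 1/288  (running 1/288)
⟨..|..⟩ = √(18432)·(1/288) = +0.471405

+0.471405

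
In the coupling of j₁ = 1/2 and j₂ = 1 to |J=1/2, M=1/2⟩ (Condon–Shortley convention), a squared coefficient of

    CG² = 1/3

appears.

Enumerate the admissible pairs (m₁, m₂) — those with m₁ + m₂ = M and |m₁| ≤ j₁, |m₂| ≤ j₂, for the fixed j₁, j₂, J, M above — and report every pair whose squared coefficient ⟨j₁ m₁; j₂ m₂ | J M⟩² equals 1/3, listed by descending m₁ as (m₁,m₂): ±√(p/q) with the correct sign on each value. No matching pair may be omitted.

Admissible pairs with m₁+m₂ = M = 1/2: (-1/2,1), (1/2,0)
  (m₁,m₂)=(1/2,0): CG² = 1/3, CG = +√(1/3)   ← matches the target
  (m₁,m₂)=(-1/2,1): CG² = 2/3, CG = −√(2/3)
Pairs with CG² = 1/3: (1/2,0): +√(1/3)

(1/2,0): +√(1/3)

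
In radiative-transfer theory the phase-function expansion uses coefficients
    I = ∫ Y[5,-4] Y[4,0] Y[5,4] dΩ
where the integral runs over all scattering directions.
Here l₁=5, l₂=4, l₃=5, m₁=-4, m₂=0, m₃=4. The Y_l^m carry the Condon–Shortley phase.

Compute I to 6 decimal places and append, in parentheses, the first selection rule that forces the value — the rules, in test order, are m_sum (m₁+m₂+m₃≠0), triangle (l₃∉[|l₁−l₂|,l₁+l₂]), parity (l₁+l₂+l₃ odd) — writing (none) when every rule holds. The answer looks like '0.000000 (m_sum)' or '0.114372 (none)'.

m-sum 0 ✓  L=14 even ✓  1≤5≤9 ✓
Π(2lᵢ+1) = 11×9×11 = 1089
triangle coeff Δ(5,4,5) = 1/3153150
Σ_t [0,4]: t=0:+1/69120 t=1:−1/1728 t=2:+1/576 t=3:−1/1728 t=4:+1/69120 = 7/11520
(3j)²=2/143 [(5 4 5; 0 0 0)], sign=-1
Σ_t [3,4]: t=3:−1/25920 t=4:+1/69120 = -1/41472
(3j)²=2/143 [(5 4 5; -4 0 4)], sign=+1
⇒ 4πI² = 36/169
I = (-1)√(36/169/(4π)) = -0.13019760
No selection rule forces the value: the integral is nonzero (none).

-0.130198 (none)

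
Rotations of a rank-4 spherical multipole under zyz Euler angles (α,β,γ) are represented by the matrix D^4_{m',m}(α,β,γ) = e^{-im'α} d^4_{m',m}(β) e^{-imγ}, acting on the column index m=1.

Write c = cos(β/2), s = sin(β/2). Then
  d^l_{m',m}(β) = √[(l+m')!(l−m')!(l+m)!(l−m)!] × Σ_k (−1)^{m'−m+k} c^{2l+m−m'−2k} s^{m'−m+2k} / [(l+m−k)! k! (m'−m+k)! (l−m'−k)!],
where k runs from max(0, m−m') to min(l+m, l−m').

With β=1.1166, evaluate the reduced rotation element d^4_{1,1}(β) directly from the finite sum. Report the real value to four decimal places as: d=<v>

d^4_{1,1}(β=1.1166) via the finite sum:
With c≡cos(β/2)=0.848157 and s≡sin(β/2)=0.529745, N=[120·6·120·6]^{1/2}=720.000000
k∈{0,1,2,3} keeps every argument non-negative
  k=0: (−1)^0·720.0000/(720)·0.8482^8·0.5297^0 = +0.267799
  k=1: (−1)^1·720.0000/(48)·0.8482^6·0.5297^2 = -1.567048
  k=2: (−1)^2·720.0000/(24)·0.8482^4·0.5297^4 = +1.222627
  k=3: (−1)^3·720.0000/(72)·0.8482^2·0.5297^6 = -0.158984
d^4_{1,1}(1.1166) = +0.267799 -1.567048 +1.222627 -0.158984 = -0.235606

d=-0.2356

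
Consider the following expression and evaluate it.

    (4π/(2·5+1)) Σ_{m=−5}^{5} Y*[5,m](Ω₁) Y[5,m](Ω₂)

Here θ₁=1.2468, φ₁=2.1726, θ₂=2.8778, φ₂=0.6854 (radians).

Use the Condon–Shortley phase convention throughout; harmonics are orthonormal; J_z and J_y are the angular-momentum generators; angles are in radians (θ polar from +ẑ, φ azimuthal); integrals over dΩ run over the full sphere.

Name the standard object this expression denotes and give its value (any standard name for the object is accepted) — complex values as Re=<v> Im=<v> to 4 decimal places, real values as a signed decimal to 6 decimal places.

This sum is the spherical-harmonic addition theorem: it equals the Legendre polynomial P_l(cos γ) of the angle γ between the two directions.
Expand P_5 via completeness: Σ_{m} conj(Y_{5,m}) at Ω₁ times Y_{5,m} at Ω₂ —
  m=-5: (-0.046968-0.352199i) × (-0.000537+0.000157i) = +0.000081+0.000182i  (running Σ = +0.000081+0.000182i)
  m=-4: (-0.280082+0.252867i) × (+0.006033+0.002550i) = -0.002335+0.000811i  (running Σ = -0.002254+0.000993i)
  m=-3: (-0.025177-0.006018i) × (-0.021139-0.040075i) = +0.000291+0.001136i  (running Σ = -0.001963+0.002129i)
  m=-2: (+0.121137+0.314942i) × (-0.039691+0.195804i) = -0.066475+0.011219i  (running Σ = -0.068438+0.013348i)
  m=-1: (+0.034929-0.050858i) × (+0.400415-0.327392i) = -0.002665-0.031800i  (running Σ = -0.071102-0.018452i)
  m=0: (+0.318428-0.000000i) × (-0.506255+0.000000i) = -0.161206+0.000000i  (running Σ = -0.232308-0.018452i)
  m=1: (-0.034929-0.050858i) × (-0.400415-0.327392i) = -0.002665+0.031800i  (running Σ = -0.234973+0.013348i)
  m=2: (+0.121137-0.314942i) × (-0.039691-0.195804i) = -0.066475-0.011219i  (running Σ = -0.301448+0.002129i)
  m=3: (+0.025177-0.006018i) × (+0.021139-0.040075i) = +0.000291-0.001136i  (running Σ = -0.301157+0.000993i)
  m=4: (-0.280082-0.252867i) × (+0.006033-0.002550i) = -0.002335-0.000811i  (running Σ = -0.303491+0.000182i)
  m=5: (+0.046968-0.352199i) × (+0.000537+0.000157i) = +0.000081-0.000182i  (running Σ = -0.303411+0.000000i)
Total Σ_m = -0.303411+0.000000i. Multiply by 1.142397: -0.346615+0.000000i. P_5(cos γ) = -0.346615

Legendre polynomial (addition theorem), -0.346615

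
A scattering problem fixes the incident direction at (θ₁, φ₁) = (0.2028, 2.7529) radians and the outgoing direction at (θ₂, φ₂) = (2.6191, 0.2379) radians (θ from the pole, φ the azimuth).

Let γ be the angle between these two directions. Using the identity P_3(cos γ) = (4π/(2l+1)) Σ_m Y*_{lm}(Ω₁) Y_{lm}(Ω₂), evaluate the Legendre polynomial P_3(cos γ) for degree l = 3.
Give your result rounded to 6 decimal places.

Addition theorem: P_3(cos γ) = (4π/7) Σ_m Y*_{lm}(Ω₁) Y_{lm}(Ω₂), m = −3…3:
  m=-3: Y*=-0.00134 + 0.00313j  Y=0.03920 - 0.03395j  product 0.00005 + 0.00017j
  m=-2: Y*=0.02894 - 0.02848j  Y=-0.19606 + 0.10103j  product -0.00280 + 0.00851j
  m=-1: Y*=-0.22873 + 0.09367j  Y=0.43178 - 0.10470j  product -0.08895 + 0.06439j
  m=+0: Y*=0.65692 + 0.00000j  Y=-0.24409 + 0.00000j  product -0.16034 + 0.00000j
  m=+1: Y*=0.22873 + 0.09367j  Y=-0.43178 - 0.10470j  product -0.08895 - 0.06439j
  m=+2: Y*=0.02894 + 0.02848j  Y=-0.19606 - 0.10103j  product -0.00280 - 0.00851j
  m=+3: Y*=0.00134 + 0.00313j  Y=-0.03920 - 0.03395j  product 0.00005 - 0.00017j
Total Σ_m = -0.34374 - 0.00000j. Multiply by 1.795196: -0.61708 - 0.00000j. P_3(cos γ) = -0.617078

-0.617078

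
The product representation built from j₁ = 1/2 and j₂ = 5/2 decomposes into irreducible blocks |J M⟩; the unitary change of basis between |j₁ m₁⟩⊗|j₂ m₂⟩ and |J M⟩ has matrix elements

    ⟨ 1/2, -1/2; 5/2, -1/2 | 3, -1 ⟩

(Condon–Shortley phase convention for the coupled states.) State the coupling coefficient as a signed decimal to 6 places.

triangle: 0!*1!*5!/7! = 120/5040
(j±m)!: 0!*1!*2!*3!*2!*4! = 576
prefactor² = (2J+1)*Δ*N² = 96
  k=0: +1/(0!*0!*1!*2!*0!*3!) = 1/12
Σ = 1/12  ⇒  CG² = 96*(1/12)² = 2/3
CG = +√(2/3) = +0.816497

+√(2/3) = +0.816497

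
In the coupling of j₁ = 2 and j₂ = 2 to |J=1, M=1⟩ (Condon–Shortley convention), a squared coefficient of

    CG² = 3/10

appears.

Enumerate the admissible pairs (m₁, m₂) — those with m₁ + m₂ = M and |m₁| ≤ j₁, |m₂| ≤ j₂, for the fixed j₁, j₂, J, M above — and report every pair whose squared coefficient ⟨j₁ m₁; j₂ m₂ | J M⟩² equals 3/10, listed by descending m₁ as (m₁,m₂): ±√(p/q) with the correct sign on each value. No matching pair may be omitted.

(1,0): −√(3/10); (0,1): +√(3/10)

Admissible pairs with m₁+m₂ = M = 1: (-1,2), (0,1), (1,0), (2,-1)
  (m₁,m₂)=(2,-1): CG² = 1/5, CG = +√(1/5)
  (m₁,m₂)=(1,0): CG² = 3/10, CG = −√(3/10)   ← matches the target
  (m₁,m₂)=(0,1): CG² = 3/10, CG = +√(3/10)   ← matches the target
  (m₁,m₂)=(-1,2): CG² = 1/5, CG = −√(1/5)
Pairs with CG² = 3/10: (1,0): −√(3/10); (0,1): +√(3/10)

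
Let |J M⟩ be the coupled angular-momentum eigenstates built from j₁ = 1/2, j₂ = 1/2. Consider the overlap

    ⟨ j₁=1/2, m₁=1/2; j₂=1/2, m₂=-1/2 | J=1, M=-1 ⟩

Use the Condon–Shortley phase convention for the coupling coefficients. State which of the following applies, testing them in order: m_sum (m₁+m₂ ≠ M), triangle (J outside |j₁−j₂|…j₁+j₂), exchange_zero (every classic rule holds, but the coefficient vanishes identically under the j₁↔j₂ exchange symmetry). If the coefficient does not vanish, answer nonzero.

m_sum

m-sum: m₁+m₂ = 1/2+(-1/2) = 0, M = -1  ✗ ⇒ coefficient is 0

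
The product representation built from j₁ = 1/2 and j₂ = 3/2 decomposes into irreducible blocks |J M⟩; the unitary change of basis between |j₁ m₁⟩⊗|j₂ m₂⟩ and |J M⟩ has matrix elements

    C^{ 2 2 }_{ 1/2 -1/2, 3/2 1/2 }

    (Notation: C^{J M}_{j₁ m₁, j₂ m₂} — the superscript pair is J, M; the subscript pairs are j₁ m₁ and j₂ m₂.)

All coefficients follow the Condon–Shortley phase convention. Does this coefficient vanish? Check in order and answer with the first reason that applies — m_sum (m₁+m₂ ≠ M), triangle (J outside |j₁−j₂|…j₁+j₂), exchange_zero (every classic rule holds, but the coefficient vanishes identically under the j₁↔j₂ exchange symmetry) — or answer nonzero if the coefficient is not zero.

m-sum: m₁+m₂ = -1/2+1/2 = 0, M = 2  ✗ ⇒ coefficient is 0

m_sum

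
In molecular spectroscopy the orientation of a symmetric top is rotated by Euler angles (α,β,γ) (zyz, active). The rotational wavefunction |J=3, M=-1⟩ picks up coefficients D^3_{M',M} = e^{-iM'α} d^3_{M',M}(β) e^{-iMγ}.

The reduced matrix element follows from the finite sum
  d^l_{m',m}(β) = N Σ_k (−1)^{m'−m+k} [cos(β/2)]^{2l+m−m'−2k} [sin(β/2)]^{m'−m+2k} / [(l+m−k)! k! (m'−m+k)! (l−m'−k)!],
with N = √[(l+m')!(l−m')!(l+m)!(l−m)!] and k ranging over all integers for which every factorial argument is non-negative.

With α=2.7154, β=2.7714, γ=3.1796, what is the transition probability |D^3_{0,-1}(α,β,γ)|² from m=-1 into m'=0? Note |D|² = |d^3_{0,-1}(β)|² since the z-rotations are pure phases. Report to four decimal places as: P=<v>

First d^3_{0,-1}(β=2.7714), then the phase factors e^{-i(0)α} and e^{-i(-1)γ}:
Half-angle: c=0.184041, s=0.982919. N=√(6·6·2·24)=41.569219
k∈{0,1,2} keeps every argument non-negative
  k=0: (−1)^1·41.5692/(12)·0.1840^5·0.9829^1 = -0.000719
  k=1: (−1)^2·41.5692/(4)·0.1840^3·0.9829^3 = +0.061519
  k=2: (−1)^3·41.5692/(12)·0.1840^1·0.9829^5 = -0.584916
d^3_{0,-1}(2.7714) = -0.000719 +0.061519 -0.584916 = -0.524116
|D^3_{0,-1}|² = |d^3_{0,-1}(β)|² = (-0.524116)² = 0.274697 (the z-rotation phases have unit modulus)

P=0.2747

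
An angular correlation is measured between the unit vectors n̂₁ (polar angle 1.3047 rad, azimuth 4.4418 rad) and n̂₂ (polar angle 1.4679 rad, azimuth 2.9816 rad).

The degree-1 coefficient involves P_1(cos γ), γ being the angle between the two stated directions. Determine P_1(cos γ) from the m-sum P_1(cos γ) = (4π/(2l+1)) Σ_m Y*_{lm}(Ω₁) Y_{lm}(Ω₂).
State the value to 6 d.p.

0.132934

Term-by-term m-sum for l=1 (normalisation 4π/3 = 4.188790):
  [-1]  conj(Y_{1,-1})(Ω₁) = -0.089100-0.321206i ; Y_{1,-1}(Ω₂) = -0.339278-0.054750i ; Δ = +0.012644+0.113856i
  [+0]  conj(Y_{1,0})(Ω₁) = +0.128486-0.000000i ; Y_{1,0}(Ω₂) = +0.050187+0.000000i ; Δ = +0.006448+0.000000i
  [+1]  conj(Y_{1,1})(Ω₁) = +0.089100-0.321206i ; Y_{1,1}(Ω₂) = +0.339278-0.054750i ; Δ = +0.012644-0.113856i
Total Σ_m = +0.031736+0.000000i. Multiply by 4.188790: +0.132934+0.000000i. P_1(cos γ) = 0.132934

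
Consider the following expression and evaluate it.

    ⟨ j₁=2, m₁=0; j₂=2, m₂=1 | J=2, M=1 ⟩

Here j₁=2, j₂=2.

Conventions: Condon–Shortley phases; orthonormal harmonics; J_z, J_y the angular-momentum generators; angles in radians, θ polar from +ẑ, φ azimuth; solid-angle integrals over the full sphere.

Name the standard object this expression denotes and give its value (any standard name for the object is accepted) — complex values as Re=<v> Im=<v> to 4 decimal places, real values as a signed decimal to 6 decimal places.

This is a Clebsch–Gordan (vector-coupling) coefficient.
√[5·2!2!2!/7! · 2!2!3!1!3!1!] = √(8/7)
  +(−1)^1/∏(1,1,1,2,1,0)! = -1/2  (running -1/2)
  +(−1)^2/∏(2,0,0,1,2,1)! = 1/4  (running -1/4)
⟨..|..⟩ = √(8/7)·(-1/4) = -0.267261

Clebsch–Gordan coefficient, −√(1/14) ≈ -0.267261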